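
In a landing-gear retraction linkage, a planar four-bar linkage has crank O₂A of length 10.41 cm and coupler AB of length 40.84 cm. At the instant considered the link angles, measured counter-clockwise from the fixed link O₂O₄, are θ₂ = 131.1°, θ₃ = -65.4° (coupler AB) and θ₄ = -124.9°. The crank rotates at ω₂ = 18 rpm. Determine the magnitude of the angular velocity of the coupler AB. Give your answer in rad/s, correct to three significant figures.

0.541

ω₂ = 1.885 rad/s (from 18 rpm).
Differentiating the loop-closure r₂e^{iθ₂}+r₃e^{iθ₃}=r₁+r₄e^{iθ₄} gives r₂ω₂e^{iθ₂}+r₃ω₃e^{iθ₃}=r₄ω₄e^{iθ₄}.
Eliminating the other unknown: ω₃ = r₂ω₂ sin(θ₄−θ₂) / [r₃ sin(θ₃−θ₄)].
Numerator sine = +0.97030; denominator sine = +0.86163.
Result = 0.1041·1.885·(+0.97030) / (0.4084·(+0.86163)) = +0.54107 rad/s; magnitude 0.54107 rad/s.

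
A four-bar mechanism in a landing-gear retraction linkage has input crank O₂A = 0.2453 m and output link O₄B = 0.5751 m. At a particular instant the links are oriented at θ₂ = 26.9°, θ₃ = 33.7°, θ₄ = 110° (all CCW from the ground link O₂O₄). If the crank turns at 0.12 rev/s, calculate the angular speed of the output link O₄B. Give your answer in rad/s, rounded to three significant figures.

ω₂ = 0.754 rad/s (from 0.12 rev/s).
Differentiating the loop-closure r₂e^{iθ₂}+r₃e^{iθ₃}=r₁+r₄e^{iθ₄} gives r₂ω₂e^{iθ₂}+r₃ω₃e^{iθ₃}=r₄ω₄e^{iθ₄}.
Eliminating the other unknown: ω₄ = r₂ω₂ sin(θ₂−θ₃) / [r₄ sin(θ₄−θ₃)].
Numerator sine = -0.11840; denominator sine = +0.97155.
Result = 0.2453·0.754·(-0.11840) / (0.5751·(+0.97155)) = -0.039194 rad/s; magnitude 0.039194 rad/s.

0.0392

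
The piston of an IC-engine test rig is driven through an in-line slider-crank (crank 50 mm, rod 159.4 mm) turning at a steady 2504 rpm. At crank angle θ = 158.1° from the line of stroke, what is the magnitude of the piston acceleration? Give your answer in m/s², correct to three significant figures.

ω = 2π·2504/60 = 262.2 rad/s
x(θ) = r cosθ + √(L² − r² sin²θ); with ω constant, a = ω²·d²x/dθ².
d²x/dθ² = −r cosθ − r²(cos2θ)/√u − r⁴ sin²2θ/(4u^{3/2}),  u = L² − r² sin²θ = 0.0250606 m².
Substituting r = 0.05 m, L = 0.1594 m, θ = 158.1°: d²x/dθ² = +0.034805 m.
a = ω²·d²x/dθ² = (262.2)²·(+0.034805) = +2393.1 m/s²;  |a| = 2393.1 m/s².

2390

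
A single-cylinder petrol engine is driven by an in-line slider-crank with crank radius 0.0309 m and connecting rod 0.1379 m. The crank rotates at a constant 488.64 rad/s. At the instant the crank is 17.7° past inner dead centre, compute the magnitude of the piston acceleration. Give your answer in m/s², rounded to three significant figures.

8390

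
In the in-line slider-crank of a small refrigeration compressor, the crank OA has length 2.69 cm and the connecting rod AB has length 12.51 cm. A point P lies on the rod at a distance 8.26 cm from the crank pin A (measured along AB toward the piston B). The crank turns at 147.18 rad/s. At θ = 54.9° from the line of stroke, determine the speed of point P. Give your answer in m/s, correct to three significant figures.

3.59

ω = 147.2 rad/s.  Crank-pin speed |V_A| = rω = 3.9591 m/s, perpendicular to OA.
Rod angle: sinφ = −(r/L) sinθ ⇒ φ = -10.132°; ω_rod = −rω cosθ/√(L²−r²sin²θ) = -18.486 rad/s.
V_P = V_A + ω_rod × AP, with AP = 0.0826 m along the rod.
Components: V_Px = −rω sinθ − a·ω_rod·sinφ = -3.5078 m/s;  V_Py = rω cosθ + a·ω_rod·cosφ = +0.7734 m/s.
|V_P| = √(V_Px² + V_Py²) = 3.592 m/s.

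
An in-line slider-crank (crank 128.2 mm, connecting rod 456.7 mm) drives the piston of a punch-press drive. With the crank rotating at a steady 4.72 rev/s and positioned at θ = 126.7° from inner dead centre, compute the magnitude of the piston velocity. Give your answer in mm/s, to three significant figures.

2520

ω = 2π·4.72 = 29.66 rad/s
For an in-line slider-crank, x = r cosθ + √(L² − r² sin²θ), so v = −rω sinθ·[1 + r cosθ/√(L² − r² sin²θ)].
With r = 0.1282 m, L = 0.4567 m, θ = 126.7°: √(L² − r² sin²θ) = 0.44498 m.
v = −0.1282·29.66·0.80178·[1 + 0.1282·-0.59763/0.44498] = -2.5235 m/s.
|v| = 2.5235 m/s = 2523.5 mm/s.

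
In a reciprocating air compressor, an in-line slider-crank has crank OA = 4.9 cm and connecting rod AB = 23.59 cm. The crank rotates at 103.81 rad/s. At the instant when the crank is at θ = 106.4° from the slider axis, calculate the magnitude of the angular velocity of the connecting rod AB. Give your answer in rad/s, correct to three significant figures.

6.21

ω = 103.8 rad/s
The rod makes angle φ with the slider axis where L sinφ = r sinθ; differentiating, L cosφ·φ̇ = r ω cosθ.
L cosφ = √(L² − r² sin²θ) = 0.23117 m.
|ω_rod| = r ω |cosθ| / √(L² − r² sin²θ) = 0.049·103.8·0.28234/0.23117 = 6.2127 rad/s.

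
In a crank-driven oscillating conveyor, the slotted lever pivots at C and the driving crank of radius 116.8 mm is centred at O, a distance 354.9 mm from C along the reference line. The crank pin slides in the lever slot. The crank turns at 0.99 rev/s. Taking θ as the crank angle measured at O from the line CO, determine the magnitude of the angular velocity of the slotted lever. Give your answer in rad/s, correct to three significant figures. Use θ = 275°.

0.731

ω = 6.22 rad/s (from 0.99 rev/s).
Crank pin A relative to C: A = (d + r cosθ, r sinθ); lever angle φ = atan2(r sinθ, d + r cosθ).
Differentiating tanφ: φ̇ = rω(d cosθ + r)/(d² + r² + 2dr cosθ).
d² + r² + 2dr cosθ = |CA|² = 0.146822 m²;  d cosθ + r = +0.14773 m.
|ω_lever| = |0.1168·6.22·+0.14773| / 0.146822 = 0.73104 rad/s.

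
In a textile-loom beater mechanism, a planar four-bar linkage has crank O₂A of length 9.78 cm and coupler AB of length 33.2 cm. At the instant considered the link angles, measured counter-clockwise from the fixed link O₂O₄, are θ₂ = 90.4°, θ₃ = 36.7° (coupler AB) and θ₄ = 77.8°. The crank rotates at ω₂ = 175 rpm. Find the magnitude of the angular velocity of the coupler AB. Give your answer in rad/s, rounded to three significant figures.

ω₂ = 18.33 rad/s (from 175 rpm).
Differentiating the loop-closure r₂e^{iθ₂}+r₃e^{iθ₃}=r₁+r₄e^{iθ₄} gives r₂ω₂e^{iθ₂}+r₃ω₃e^{iθ₃}=r₄ω₄e^{iθ₄}.
Eliminating the other unknown: ω₃ = r₂ω₂ sin(θ₄−θ₂) / [r₃ sin(θ₃−θ₄)].
Numerator sine = -0.21814; denominator sine = -0.65738.
Result = 0.0978·18.33·(-0.21814) / (0.332·(-0.65738)) = +1.7914 rad/s; magnitude 1.7914 rad/s.

1.79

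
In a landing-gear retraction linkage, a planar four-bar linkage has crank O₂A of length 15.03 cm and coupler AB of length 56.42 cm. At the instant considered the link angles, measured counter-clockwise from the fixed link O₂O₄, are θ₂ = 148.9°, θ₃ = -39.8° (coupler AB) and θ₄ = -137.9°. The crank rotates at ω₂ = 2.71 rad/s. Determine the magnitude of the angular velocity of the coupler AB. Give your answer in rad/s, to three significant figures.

0.698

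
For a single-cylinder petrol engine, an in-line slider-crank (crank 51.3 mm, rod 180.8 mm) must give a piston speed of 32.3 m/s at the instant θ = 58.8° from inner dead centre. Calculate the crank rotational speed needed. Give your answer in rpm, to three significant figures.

6100

For an in-line slider-crank, |v_piston| = rω|sinθ|·[1 + r cosθ/√(L² − r² sin²θ)].
With r = 0.0513 m, L = 0.1808 m, θ = 58.8°: the bracketed kinematic factor |dx/dθ| = 0.050529 m.
ω = v/|dx/dθ| = 32.3/0.050529 = 639.24 rad/s.
N = 60ω/(2π) = 6104.3 rpm.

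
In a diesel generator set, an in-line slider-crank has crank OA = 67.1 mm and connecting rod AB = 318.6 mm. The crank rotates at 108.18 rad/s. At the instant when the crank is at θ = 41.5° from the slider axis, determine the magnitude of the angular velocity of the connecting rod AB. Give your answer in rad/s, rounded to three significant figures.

ω = 108.2 rad/s
The rod makes angle φ with the slider axis where L sinφ = r sinθ; differentiating, L cosφ·φ̇ = r ω cosθ.
L cosφ = √(L² − r² sin²θ) = 0.31548 m.
|ω_rod| = r ω |cosθ| / √(L² − r² sin²θ) = 0.0671·108.2·0.74896/0.31548 = 17.233 rad/s.

17.2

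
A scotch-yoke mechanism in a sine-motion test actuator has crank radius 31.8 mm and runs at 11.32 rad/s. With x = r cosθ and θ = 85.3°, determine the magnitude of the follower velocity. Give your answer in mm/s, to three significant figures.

ω = 11.32 rad/s
x = r cosθ ⇒ ẋ = −rω sinθ.
|v| = rω|sinθ| = 0.0318·11.32·|sin 85.3°| = 0.35877 m/s = 358.77 mm/s.

359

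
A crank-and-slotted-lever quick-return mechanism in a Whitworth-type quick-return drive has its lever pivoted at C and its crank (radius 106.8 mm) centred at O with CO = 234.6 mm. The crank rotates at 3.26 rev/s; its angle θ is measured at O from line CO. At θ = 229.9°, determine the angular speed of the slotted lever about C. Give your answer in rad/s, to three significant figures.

2.84

ω = 20.48 rad/s (from 3.26 rev/s).
Crank pin A relative to C: A = (d + r cosθ, r sinθ); lever angle φ = atan2(r sinθ, d + r cosθ).
Differentiating tanφ: φ̇ = rω(d cosθ + r)/(d² + r² + 2dr cosθ).
d² + r² + 2dr cosθ = |CA|² = 0.034166 m²;  d cosθ + r = -0.044311 m.
|ω_lever| = |0.1068·20.48·-0.044311| / 0.034166 = 2.8372 rad/s.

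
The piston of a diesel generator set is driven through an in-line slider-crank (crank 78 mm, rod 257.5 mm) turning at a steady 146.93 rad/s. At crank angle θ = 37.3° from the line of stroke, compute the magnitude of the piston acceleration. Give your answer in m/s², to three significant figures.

ω = 146.9 rad/s
x(θ) = r cosθ + √(L² − r² sin²θ); with ω constant, a = ω²·d²x/dθ².
d²x/dθ² = −r cosθ − r²(cos2θ)/√u − r⁴ sin²2θ/(4u^{3/2}),  u = L² − r² sin²θ = 0.0640721 m².
Substituting r = 0.078 m, L = 0.2575 m, θ = 37.3°: d²x/dθ² = -0.06896 m.
a = ω²·d²x/dθ² = (146.9)²·(-0.06896) = -1488.7 m/s²;  |a| = 1488.7 m/s².

1490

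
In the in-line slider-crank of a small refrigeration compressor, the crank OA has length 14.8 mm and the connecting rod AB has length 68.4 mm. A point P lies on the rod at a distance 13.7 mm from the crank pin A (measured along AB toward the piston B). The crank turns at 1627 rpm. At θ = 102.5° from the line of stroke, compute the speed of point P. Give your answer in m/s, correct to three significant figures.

2.48

ω = 170.4 rad/s.  Crank-pin speed |V_A| = rω = 2.5216 m/s, perpendicular to OA.
Rod angle: sinφ = −(r/L) sinθ ⇒ φ = -12.195°; ω_rod = −rω cosθ/√(L²−r²sin²θ) = +8.1634 rad/s.
V_P = V_A + ω_rod × AP, with AP = 0.0137 m along the rod.
Components: V_Px = −rω sinθ − a·ω_rod·sinφ = -2.4382 m/s;  V_Py = rω cosθ + a·ω_rod·cosφ = -0.43646 m/s.
|V_P| = √(V_Px² + V_Py²) = 2.477 m/s.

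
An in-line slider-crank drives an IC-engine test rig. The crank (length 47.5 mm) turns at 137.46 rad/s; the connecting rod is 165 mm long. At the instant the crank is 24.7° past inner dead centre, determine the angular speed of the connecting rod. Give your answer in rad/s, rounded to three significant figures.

36.2

ω = 137.5 rad/s
The rod makes angle φ with the slider axis where L sinφ = r sinθ; differentiating, L cosφ·φ̇ = r ω cosθ.
L cosφ = √(L² − r² sin²θ) = 0.1638 m.
|ω_rod| = r ω |cosθ| / √(L² − r² sin²θ) = 0.0475·137.5·0.90851/0.1638 = 36.214 rad/s.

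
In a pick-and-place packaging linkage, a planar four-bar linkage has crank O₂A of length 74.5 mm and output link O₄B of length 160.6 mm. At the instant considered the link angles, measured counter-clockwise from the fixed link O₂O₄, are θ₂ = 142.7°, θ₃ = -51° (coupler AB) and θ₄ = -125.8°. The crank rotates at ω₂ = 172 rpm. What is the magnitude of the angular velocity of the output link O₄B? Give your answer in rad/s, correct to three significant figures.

ω₂ = 18.01 rad/s (from 172 rpm).
Differentiating the loop-closure r₂e^{iθ₂}+r₃e^{iθ₃}=r₁+r₄e^{iθ₄} gives r₂ω₂e^{iθ₂}+r₃ω₃e^{iθ₃}=r₄ω₄e^{iθ₄}.
Eliminating the other unknown: ω₄ = r₂ω₂ sin(θ₂−θ₃) / [r₄ sin(θ₄−θ₃)].
Numerator sine = -0.23684; denominator sine = -0.96502.
Result = 0.0745·18.01·(-0.23684) / (0.1606·(-0.96502)) = +2.0506 rad/s; magnitude 2.0506 rad/s.

2.05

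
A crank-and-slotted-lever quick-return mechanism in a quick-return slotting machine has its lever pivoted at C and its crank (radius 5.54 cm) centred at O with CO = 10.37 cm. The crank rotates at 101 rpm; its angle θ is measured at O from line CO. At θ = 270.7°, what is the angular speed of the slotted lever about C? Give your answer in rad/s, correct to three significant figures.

ω = 10.58 rad/s (from 101 rpm).
Crank pin A relative to C: A = (d + r cosθ, r sinθ); lever angle φ = atan2(r sinθ, d + r cosθ).
Differentiating tanφ: φ̇ = rω(d cosθ + r)/(d² + r² + 2dr cosθ).
d² + r² + 2dr cosθ = |CA|² = 0.0139632 m²;  d cosθ + r = +0.056667 m.
|ω_lever| = |0.0554·10.58·+0.056667| / 0.0139632 = 2.378 rad/s.

2.38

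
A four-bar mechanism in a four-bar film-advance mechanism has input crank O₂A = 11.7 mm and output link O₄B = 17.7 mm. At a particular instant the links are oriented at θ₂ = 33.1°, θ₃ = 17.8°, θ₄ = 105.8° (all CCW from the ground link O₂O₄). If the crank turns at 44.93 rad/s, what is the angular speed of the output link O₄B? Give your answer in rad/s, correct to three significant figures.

ω₂ = 44.93 rad/s
Differentiating the loop-closure r₂e^{iθ₂}+r₃e^{iθ₃}=r₁+r₄e^{iθ₄} gives r₂ω₂e^{iθ₂}+r₃ω₃e^{iθ₃}=r₄ω₄e^{iθ₄}.
Eliminating the other unknown: ω₄ = r₂ω₂ sin(θ₂−θ₃) / [r₄ sin(θ₄−θ₃)].
Numerator sine = +0.26387; denominator sine = +0.99939.
Result = 0.0117·44.93·(+0.26387) / (0.0177·(+0.99939)) = +7.8417 rad/s; magnitude 7.8417 rad/s.

7.84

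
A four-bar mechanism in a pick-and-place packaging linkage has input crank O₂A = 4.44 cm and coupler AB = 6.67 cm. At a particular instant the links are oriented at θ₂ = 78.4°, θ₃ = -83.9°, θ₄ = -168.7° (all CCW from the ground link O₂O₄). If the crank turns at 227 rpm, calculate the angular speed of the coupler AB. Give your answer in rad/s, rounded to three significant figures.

ω₂ = 23.77 rad/s (from 227 rpm).
Differentiating the loop-closure r₂e^{iθ₂}+r₃e^{iθ₃}=r₁+r₄e^{iθ₄} gives r₂ω₂e^{iθ₂}+r₃ω₃e^{iθ₃}=r₄ω₄e^{iθ₄}.
Eliminating the other unknown: ω₃ = r₂ω₂ sin(θ₄−θ₂) / [r₃ sin(θ₃−θ₄)].
Numerator sine = +0.92119; denominator sine = +0.99588.
Result = 0.0444·23.77·(+0.92119) / (0.0667·(+0.99588)) = +14.637 rad/s; magnitude 14.637 rad/s.

14.6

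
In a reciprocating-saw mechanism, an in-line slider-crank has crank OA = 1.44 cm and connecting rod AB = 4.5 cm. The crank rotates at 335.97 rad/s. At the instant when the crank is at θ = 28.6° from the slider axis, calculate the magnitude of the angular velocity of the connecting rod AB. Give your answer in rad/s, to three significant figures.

95.5

ω = 336 rad/s
The rod makes angle φ with the slider axis where L sinφ = r sinθ; differentiating, L cosφ·φ̇ = r ω cosθ.
L cosφ = √(L² − r² sin²θ) = 0.044469 m.
|ω_rod| = r ω |cosθ| / √(L² − r² sin²θ) = 0.0144·336·0.87798/0.044469 = 95.52 rad/s.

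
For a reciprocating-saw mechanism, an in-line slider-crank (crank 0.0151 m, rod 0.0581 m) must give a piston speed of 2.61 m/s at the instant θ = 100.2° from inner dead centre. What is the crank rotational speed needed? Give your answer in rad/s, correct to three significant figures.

184

For an in-line slider-crank, |v_piston| = rω|sinθ|·[1 + r cosθ/√(L² − r² sin²θ)].
With r = 0.0151 m, L = 0.0581 m, θ = 100.2°: the bracketed kinematic factor |dx/dθ| = 0.014154 m.
ω = v/|dx/dθ| = 2.61/0.014154 = 184.4 rad/s.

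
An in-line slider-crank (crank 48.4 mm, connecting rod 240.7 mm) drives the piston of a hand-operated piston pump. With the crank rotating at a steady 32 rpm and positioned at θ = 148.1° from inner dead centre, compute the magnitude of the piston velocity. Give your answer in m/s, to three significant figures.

0.0710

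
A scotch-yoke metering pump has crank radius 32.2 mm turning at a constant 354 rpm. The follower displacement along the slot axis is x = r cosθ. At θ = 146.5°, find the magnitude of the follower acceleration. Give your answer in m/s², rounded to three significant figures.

ω = 37.07 rad/s (from 354 rpm).
x = r cosθ ⇒ ẍ = −rω² cosθ (ω constant).
|a| = rω²|cosθ| = 0.0322·(37.07)²·|cos 146.5°| = 36.9 m/s².

36.9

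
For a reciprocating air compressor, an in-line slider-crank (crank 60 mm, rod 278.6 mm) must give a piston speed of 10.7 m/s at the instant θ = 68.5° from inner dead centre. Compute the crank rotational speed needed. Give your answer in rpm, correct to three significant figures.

For an in-line slider-crank, |v_piston| = rω|sinθ|·[1 + r cosθ/√(L² − r² sin²θ)].
With r = 0.06 m, L = 0.2786 m, θ = 68.5°: the bracketed kinematic factor |dx/dθ| = 0.060323 m.
ω = v/|dx/dθ| = 10.7/0.060323 = 177.38 rad/s.
N = 60ω/(2π) = 1693.9 rpm.

1690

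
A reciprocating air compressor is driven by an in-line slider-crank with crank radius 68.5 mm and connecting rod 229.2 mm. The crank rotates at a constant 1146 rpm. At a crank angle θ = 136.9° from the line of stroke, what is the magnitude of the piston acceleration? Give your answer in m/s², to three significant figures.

693

ω = 2π·1146/60 = 120 rad/s
x(θ) = r cosθ + √(L² − r² sin²θ); with ω constant, a = ω²·d²x/dθ².
d²x/dθ² = −r cosθ − r²(cos2θ)/√u − r⁴ sin²2θ/(4u^{3/2}),  u = L² − r² sin²θ = 0.050342 m².
Substituting r = 0.0685 m, L = 0.2292 m, θ = 136.9°: d²x/dθ² = +0.048145 m.
a = ω²·d²x/dθ² = (120)²·(+0.048145) = +693.39 m/s²;  |a| = 693.39 m/s².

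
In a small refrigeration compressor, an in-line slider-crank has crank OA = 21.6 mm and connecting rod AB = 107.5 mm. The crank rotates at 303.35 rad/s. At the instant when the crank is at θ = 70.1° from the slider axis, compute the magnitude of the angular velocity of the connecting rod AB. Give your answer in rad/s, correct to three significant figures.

21.1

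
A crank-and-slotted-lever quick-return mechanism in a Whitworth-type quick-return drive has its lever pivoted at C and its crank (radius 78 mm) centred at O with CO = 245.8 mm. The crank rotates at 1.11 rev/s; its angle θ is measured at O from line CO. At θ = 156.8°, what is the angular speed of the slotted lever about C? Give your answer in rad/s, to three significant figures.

2.57

ω = 6.974 rad/s (from 1.11 rev/s).
Crank pin A relative to C: A = (d + r cosθ, r sinθ); lever angle φ = atan2(r sinθ, d + r cosθ).
Differentiating tanφ: φ̇ = rω(d cosθ + r)/(d² + r² + 2dr cosθ).
d² + r² + 2dr cosθ = |CA|² = 0.0312576 m²;  d cosθ + r = -0.14792 m.
|ω_lever| = |0.078·6.974·-0.14792| / 0.0312576 = 2.5744 rad/s.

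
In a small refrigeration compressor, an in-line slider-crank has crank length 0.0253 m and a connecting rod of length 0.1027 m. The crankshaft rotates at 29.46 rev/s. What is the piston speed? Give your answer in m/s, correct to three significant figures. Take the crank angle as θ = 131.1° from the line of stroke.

ω = 2π·29.5 = 185.1 rad/s
For an in-line slider-crank, x = r cosθ + √(L² − r² sin²θ), so v = −rω sinθ·[1 + r cosθ/√(L² − r² sin²θ)].
With r = 0.0253 m, L = 0.1027 m, θ = 131.1°: √(L² − r² sin²θ) = 0.10091 m.
v = −0.0253·185.1·0.75356·[1 + 0.0253·-0.65738/0.10091] = -2.9474 m/s.
|v| = 2.9474 m/s.

2.95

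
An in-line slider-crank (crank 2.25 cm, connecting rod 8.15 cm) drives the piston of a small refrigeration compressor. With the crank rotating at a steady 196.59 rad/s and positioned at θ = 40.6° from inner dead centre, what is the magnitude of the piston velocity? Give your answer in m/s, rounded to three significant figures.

3.49

ω = 196.6 rad/s
For an in-line slider-crank, x = r cosθ + √(L² − r² sin²θ), so v = −rω sinθ·[1 + r cosθ/√(L² − r² sin²θ)].
With r = 0.0225 m, L = 0.0815 m, θ = 40.6°: √(L² − r² sin²θ) = 0.080174 m.
v = −0.0225·196.6·0.65077·[1 + 0.0225·0.75927/0.080174] = -3.4919 m/s.
|v| = 3.4919 m/s.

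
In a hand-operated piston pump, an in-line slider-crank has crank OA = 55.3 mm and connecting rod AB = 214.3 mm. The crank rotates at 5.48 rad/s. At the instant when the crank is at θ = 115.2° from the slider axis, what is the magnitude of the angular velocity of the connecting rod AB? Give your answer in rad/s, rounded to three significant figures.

0.619

ω = 5.48 rad/s
The rod makes angle φ with the slider axis where L sinφ = r sinθ; differentiating, L cosφ·φ̇ = r ω cosθ.
L cosφ = √(L² − r² sin²θ) = 0.20838 m.
|ω_rod| = r ω |cosθ| / √(L² − r² sin²θ) = 0.0553·5.48·0.42578/0.20838 = 0.61921 rad/s.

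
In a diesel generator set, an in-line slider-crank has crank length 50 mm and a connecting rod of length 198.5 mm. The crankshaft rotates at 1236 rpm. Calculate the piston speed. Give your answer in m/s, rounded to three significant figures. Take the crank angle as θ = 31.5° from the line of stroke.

ω = 2π·1236/60 = 129.4 rad/s
For an in-line slider-crank, x = r cosθ + √(L² − r² sin²θ), so v = −rω sinθ·[1 + r cosθ/√(L² − r² sin²θ)].
With r = 0.05 m, L = 0.1985 m, θ = 31.5°: √(L² − r² sin²θ) = 0.19677 m.
v = −0.05·129.4·0.52250·[1 + 0.05·0.85264/0.19677] = -4.1141 m/s.
|v| = 4.1141 m/s.

4.11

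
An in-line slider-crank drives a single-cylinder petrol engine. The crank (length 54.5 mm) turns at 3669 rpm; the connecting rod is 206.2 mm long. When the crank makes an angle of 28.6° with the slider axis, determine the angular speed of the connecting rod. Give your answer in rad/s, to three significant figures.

ω = 384.2 rad/s (converted from 3669 rpm).
The rod makes angle φ with the slider axis where L sinφ = r sinθ; differentiating, L cosφ·φ̇ = r ω cosθ.
L cosφ = √(L² − r² sin²θ) = 0.20454 m.
|ω_rod| = r ω |cosθ| / √(L² − r² sin²θ) = 0.0545·384.2·0.87798/0.20454 = 89.882 rad/s.

89.9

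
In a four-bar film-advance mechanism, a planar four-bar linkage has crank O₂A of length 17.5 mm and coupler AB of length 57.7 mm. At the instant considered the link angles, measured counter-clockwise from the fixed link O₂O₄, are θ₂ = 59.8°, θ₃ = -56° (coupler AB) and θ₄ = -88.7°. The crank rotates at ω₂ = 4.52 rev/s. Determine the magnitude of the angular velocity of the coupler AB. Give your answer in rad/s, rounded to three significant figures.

ω₂ = 28.4 rad/s (from 4.52 rev/s).
Differentiating the loop-closure r₂e^{iθ₂}+r₃e^{iθ₃}=r₁+r₄e^{iθ₄} gives r₂ω₂e^{iθ₂}+r₃ω₃e^{iθ₃}=r₄ω₄e^{iθ₄}.
Eliminating the other unknown: ω₃ = r₂ω₂ sin(θ₄−θ₂) / [r₃ sin(θ₃−θ₄)].
Numerator sine = -0.52250; denominator sine = +0.54024.
Result = 0.0175·28.4·(-0.52250) / (0.0577·(+0.54024)) = -8.3306 rad/s; magnitude 8.3306 rad/s.

8.33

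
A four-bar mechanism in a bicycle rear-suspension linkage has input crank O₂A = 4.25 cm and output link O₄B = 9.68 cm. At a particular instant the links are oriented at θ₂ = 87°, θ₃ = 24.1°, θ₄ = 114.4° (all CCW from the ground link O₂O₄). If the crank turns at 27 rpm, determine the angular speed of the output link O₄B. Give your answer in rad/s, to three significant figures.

1.11

ω₂ = 2.827 rad/s (from 27 rpm).
Differentiating the loop-closure r₂e^{iθ₂}+r₃e^{iθ₃}=r₁+r₄e^{iθ₄} gives r₂ω₂e^{iθ₂}+r₃ω₃e^{iθ₃}=r₄ω₄e^{iθ₄}.
Eliminating the other unknown: ω₄ = r₂ω₂ sin(θ₂−θ₃) / [r₄ sin(θ₄−θ₃)].
Numerator sine = +0.89021; denominator sine = +0.99999.
Result = 0.0425·2.827·(+0.89021) / (0.0968·(+0.99999)) = +1.1051 rad/s; magnitude 1.1051 rad/s.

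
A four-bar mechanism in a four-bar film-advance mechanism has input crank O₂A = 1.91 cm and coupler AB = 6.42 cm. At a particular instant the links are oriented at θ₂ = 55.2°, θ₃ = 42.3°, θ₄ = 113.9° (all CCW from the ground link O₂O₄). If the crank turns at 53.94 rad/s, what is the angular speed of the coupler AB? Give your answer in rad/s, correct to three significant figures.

14.5

ω₂ = 53.94 rad/s
Differentiating the loop-closure r₂e^{iθ₂}+r₃e^{iθ₃}=r₁+r₄e^{iθ₄} gives r₂ω₂e^{iθ₂}+r₃ω₃e^{iθ₃}=r₄ω₄e^{iθ₄}.
Eliminating the other unknown: ω₃ = r₂ω₂ sin(θ₄−θ₂) / [r₃ sin(θ₃−θ₄)].
Numerator sine = +0.85446; denominator sine = -0.94888.
Result = 0.0191·53.94·(+0.85446) / (0.0642·(-0.94888)) = -14.451 rad/s; magnitude 14.451 rad/s.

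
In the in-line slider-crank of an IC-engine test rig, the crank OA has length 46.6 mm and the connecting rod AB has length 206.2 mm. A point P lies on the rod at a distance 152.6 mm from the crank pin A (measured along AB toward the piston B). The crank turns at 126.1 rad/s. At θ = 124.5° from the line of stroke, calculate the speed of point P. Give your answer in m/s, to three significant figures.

ω = 126.1 rad/s.  Crank-pin speed |V_A| = rω = 5.8763 m/s, perpendicular to OA.
Rod angle: sinφ = −(r/L) sinθ ⇒ φ = -10.734°; ω_rod = −rω cosθ/√(L²−r²sin²θ) = +16.429 rad/s.
V_P = V_A + ω_rod × AP, with AP = 0.1526 m along the rod.
Components: V_Px = −rω sinθ − a·ω_rod·sinφ = -4.3758 m/s;  V_Py = rω cosθ + a·ω_rod·cosφ = -0.86518 m/s.
|V_P| = √(V_Px² + V_Py²) = 4.4606 m/s.

4.46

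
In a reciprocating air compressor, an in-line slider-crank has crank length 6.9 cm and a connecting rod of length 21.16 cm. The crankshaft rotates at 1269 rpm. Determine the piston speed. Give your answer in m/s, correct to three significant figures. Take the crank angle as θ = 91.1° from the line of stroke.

9.11

ω = 2π·1269/60 = 132.9 rad/s
For an in-line slider-crank, x = r cosθ + √(L² − r² sin²θ), so v = −rω sinθ·[1 + r cosθ/√(L² − r² sin²θ)].
With r = 0.069 m, L = 0.2116 m, θ = 91.1°: √(L² − r² sin²θ) = 0.20004 m.
v = −0.069·132.9·0.99982·[1 + 0.069·-0.01920/0.20004] = -9.107 m/s.
|v| = 9.107 m/s.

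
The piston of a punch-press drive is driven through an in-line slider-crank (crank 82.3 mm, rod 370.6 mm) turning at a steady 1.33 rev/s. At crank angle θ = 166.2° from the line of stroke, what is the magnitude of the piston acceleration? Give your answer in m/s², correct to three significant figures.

4.45

ω = 2π·1.33 = 8.357 rad/s
x(θ) = r cosθ + √(L² − r² sin²θ); with ω constant, a = ω²·d²x/dθ².
d²x/dθ² = −r cosθ − r²(cos2θ)/√u − r⁴ sin²2θ/(4u^{3/2}),  u = L² − r² sin²θ = 0.136959 m².
Substituting r = 0.0823 m, L = 0.3706 m, θ = 166.2°: d²x/dθ² = +0.063656 m.
a = ω²·d²x/dθ² = (8.357)²·(+0.063656) = +4.4453 m/s²;  |a| = 4.4453 m/s².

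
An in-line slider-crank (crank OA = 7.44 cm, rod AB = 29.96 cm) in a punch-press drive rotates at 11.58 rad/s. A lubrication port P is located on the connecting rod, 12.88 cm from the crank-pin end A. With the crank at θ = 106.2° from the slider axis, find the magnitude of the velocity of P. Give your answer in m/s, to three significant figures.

0.814

ω = 11.58 rad/s.  Crank-pin speed |V_A| = rω = 0.86155 m/s, perpendicular to OA.
Rod angle: sinφ = −(r/L) sinθ ⇒ φ = -13.796°; ω_rod = −rω cosθ/√(L²−r²sin²θ) = +0.82612 rad/s.
V_P = V_A + ω_rod × AP, with AP = 0.1288 m along the rod.
Components: V_Px = −rω sinθ − a·ω_rod·sinφ = -0.80197 m/s;  V_Py = rω cosθ + a·ω_rod·cosφ = -0.13703 m/s.
|V_P| = √(V_Px² + V_Py²) = 0.81359 m/s.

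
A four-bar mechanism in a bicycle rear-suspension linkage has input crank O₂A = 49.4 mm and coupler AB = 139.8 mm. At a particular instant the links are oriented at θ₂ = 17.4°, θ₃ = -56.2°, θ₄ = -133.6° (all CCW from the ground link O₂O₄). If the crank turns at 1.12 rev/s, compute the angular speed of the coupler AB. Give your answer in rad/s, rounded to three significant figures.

1.24

ω₂ = 7.037 rad/s (from 1.12 rev/s).
Differentiating the loop-closure r₂e^{iθ₂}+r₃e^{iθ₃}=r₁+r₄e^{iθ₄} gives r₂ω₂e^{iθ₂}+r₃ω₃e^{iθ₃}=r₄ω₄e^{iθ₄}.
Eliminating the other unknown: ω₃ = r₂ω₂ sin(θ₄−θ₂) / [r₃ sin(θ₃−θ₄)].
Numerator sine = -0.48481; denominator sine = +0.97592.
Result = 0.0494·7.037·(-0.48481) / (0.1398·(+0.97592)) = -1.2353 rad/s; magnitude 1.2353 rad/s.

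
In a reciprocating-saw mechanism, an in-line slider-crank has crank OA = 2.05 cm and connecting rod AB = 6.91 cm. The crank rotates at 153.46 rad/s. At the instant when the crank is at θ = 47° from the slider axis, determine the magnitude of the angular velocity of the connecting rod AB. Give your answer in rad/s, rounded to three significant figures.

ω = 153.5 rad/s
The rod makes angle φ with the slider axis where L sinφ = r sinθ; differentiating, L cosφ·φ̇ = r ω cosθ.
L cosφ = √(L² − r² sin²θ) = 0.067454 m.
|ω_rod| = r ω |cosθ| / √(L² − r² sin²θ) = 0.0205·153.5·0.68200/0.067454 = 31.807 rad/s.

31.8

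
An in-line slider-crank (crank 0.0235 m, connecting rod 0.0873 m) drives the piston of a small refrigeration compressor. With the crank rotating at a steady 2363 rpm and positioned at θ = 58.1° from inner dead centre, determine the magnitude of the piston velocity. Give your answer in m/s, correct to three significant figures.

ω = 2π·2363/60 = 247.5 rad/s
For an in-line slider-crank, x = r cosθ + √(L² − r² sin²θ), so v = −rω sinθ·[1 + r cosθ/√(L² − r² sin²θ)].
With r = 0.0235 m, L = 0.0873 m, θ = 58.1°: √(L² − r² sin²θ) = 0.08499 m.
v = −0.0235·247.5·0.84897·[1 + 0.0235·0.52844/0.08499] = -5.6582 m/s.
|v| = 5.6582 m/s.

5.66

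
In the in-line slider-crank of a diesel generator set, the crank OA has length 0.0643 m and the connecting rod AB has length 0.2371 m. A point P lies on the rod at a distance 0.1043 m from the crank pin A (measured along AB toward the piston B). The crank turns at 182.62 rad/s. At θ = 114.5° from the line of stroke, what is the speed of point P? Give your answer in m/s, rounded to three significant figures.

ω = 182.6 rad/s.  Crank-pin speed |V_A| = rω = 11.742 m/s, perpendicular to OA.
Rod angle: sinφ = −(r/L) sinθ ⇒ φ = -14.287°; ω_rod = −rω cosθ/√(L²−r²sin²θ) = +21.193 rad/s.
V_P = V_A + ω_rod × AP, with AP = 0.1043 m along the rod.
Components: V_Px = −rω sinθ − a·ω_rod·sinφ = -10.14 m/s;  V_Py = rω cosθ + a·ω_rod·cosφ = -2.7274 m/s.
|V_P| = √(V_Px² + V_Py²) = 10.5 m/s.

10.5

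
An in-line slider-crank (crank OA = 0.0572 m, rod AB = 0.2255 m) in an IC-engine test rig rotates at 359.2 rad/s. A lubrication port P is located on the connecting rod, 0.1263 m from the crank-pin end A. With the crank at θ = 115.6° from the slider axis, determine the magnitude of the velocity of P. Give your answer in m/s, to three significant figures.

ω = 359.2 rad/s.  Crank-pin speed |V_A| = rω = 20.546 m/s, perpendicular to OA.
Rod angle: sinφ = −(r/L) sinθ ⇒ φ = -13.224°; ω_rod = −rω cosθ/√(L²−r²sin²θ) = +40.441 rad/s.
V_P = V_A + ω_rod × AP, with AP = 0.1263 m along the rod.
Components: V_Px = −rω sinθ − a·ω_rod·sinφ = -17.361 m/s;  V_Py = rω cosθ + a·ω_rod·cosφ = -3.9054 m/s.
|V_P| = √(V_Px² + V_Py²) = 17.795 m/s.

17.8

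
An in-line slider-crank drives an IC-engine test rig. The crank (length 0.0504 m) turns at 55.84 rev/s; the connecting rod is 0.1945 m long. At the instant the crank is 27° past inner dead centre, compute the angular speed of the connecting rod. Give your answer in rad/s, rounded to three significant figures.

ω = 350.9 rad/s (converted from 55.84 rev/s).
The rod makes angle φ with the slider axis where L sinφ = r sinθ; differentiating, L cosφ·φ̇ = r ω cosθ.
L cosφ = √(L² − r² sin²θ) = 0.19315 m.
|ω_rod| = r ω |cosθ| / √(L² − r² sin²θ) = 0.0504·350.9·0.89101/0.19315 = 81.572 rad/s.

81.6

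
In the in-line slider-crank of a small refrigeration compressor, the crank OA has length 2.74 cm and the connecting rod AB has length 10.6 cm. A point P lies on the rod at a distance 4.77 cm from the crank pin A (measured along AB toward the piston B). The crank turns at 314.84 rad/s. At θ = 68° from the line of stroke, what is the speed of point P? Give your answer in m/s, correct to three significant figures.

8.54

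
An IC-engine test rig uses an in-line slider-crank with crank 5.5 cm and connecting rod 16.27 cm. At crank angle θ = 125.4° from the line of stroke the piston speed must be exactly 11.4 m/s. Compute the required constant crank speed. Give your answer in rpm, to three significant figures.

For an in-line slider-crank, |v_piston| = rω|sinθ|·[1 + r cosθ/√(L² − r² sin²θ)].
With r = 0.055 m, L = 0.1627 m, θ = 125.4°: the bracketed kinematic factor |dx/dθ| = 0.035699 m.
ω = v/|dx/dθ| = 11.4/0.035699 = 319.33 rad/s.
N = 60ω/(2π) = 3049.4 rpm.

3050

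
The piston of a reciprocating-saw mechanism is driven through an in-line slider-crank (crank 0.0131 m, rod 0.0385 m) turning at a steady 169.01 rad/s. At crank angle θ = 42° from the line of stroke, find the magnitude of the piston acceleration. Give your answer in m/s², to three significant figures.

ω = 169 rad/s
x(θ) = r cosθ + √(L² − r² sin²θ); with ω constant, a = ω²·d²x/dθ².
d²x/dθ² = −r cosθ − r²(cos2θ)/√u − r⁴ sin²2θ/(4u^{3/2}),  u = L² − r² sin²θ = 0.00140541 m².
Substituting r = 0.0131 m, L = 0.0385 m, θ = 42°: d²x/dθ² = -0.010352 m.
a = ω²·d²x/dθ² = (169)²·(-0.010352) = -295.7 m/s²;  |a| = 295.7 m/s².

296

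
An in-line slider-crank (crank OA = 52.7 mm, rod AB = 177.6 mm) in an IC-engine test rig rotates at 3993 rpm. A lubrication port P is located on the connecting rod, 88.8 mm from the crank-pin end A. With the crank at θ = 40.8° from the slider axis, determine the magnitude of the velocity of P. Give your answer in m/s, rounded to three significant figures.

18.1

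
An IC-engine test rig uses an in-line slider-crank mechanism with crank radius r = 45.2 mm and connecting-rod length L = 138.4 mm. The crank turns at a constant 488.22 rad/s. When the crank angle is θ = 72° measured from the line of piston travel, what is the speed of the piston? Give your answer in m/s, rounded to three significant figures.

ω = 488.2 rad/s
For an in-line slider-crank, x = r cosθ + √(L² − r² sin²θ), so v = −rω sinθ·[1 + r cosθ/√(L² − r² sin²θ)].
With r = 0.0452 m, L = 0.1384 m, θ = 72°: √(L² − r² sin²θ) = 0.13155 m.
v = −0.0452·488.2·0.95106·[1 + 0.0452·0.30902/0.13155] = -23.216 m/s.
|v| = 23.216 m/s.

23.2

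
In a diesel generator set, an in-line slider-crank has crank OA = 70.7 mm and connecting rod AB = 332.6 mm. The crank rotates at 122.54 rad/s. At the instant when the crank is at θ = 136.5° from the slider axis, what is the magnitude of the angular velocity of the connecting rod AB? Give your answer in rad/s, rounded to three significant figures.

ω = 122.5 rad/s
The rod makes angle φ with the slider axis where L sinφ = r sinθ; differentiating, L cosφ·φ̇ = r ω cosθ.
L cosφ = √(L² − r² sin²θ) = 0.32902 m.
|ω_rod| = r ω |cosθ| / √(L² − r² sin²θ) = 0.0707·122.5·0.72537/0.32902 = 19.1 rad/s.

19.1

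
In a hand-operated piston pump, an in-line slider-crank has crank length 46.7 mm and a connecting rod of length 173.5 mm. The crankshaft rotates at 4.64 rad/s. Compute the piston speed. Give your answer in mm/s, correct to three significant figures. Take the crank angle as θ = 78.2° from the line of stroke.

ω = 4.64 rad/s
For an in-line slider-crank, x = r cosθ + √(L² − r² sin²θ), so v = −rω sinθ·[1 + r cosθ/√(L² − r² sin²θ)].
With r = 0.0467 m, L = 0.1735 m, θ = 78.2°: √(L² − r² sin²θ) = 0.16737 m.
v = −0.0467·4.64·0.97887·[1 + 0.0467·0.20450/0.16737] = -0.22421 m/s.
|v| = 0.22421 m/s = 224.21 mm/s.

224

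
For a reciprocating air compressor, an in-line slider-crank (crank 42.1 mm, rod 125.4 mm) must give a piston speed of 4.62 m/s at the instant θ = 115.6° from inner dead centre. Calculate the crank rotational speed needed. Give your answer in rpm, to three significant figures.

1370

For an in-line slider-crank, |v_piston| = rω|sinθ|·[1 + r cosθ/√(L² − r² sin²θ)].
With r = 0.0421 m, L = 0.1254 m, θ = 115.6°: the bracketed kinematic factor |dx/dθ| = 0.032188 m.
ω = v/|dx/dθ| = 4.62/0.032188 = 143.53 rad/s.
N = 60ω/(2π) = 1370.6 rpm.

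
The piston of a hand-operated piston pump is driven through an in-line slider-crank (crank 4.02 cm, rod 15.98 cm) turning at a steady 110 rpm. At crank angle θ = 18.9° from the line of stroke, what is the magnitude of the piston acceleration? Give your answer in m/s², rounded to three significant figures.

ω = 2π·110/60 = 11.52 rad/s
x(θ) = r cosθ + √(L² − r² sin²θ); with ω constant, a = ω²·d²x/dθ².
d²x/dθ² = −r cosθ − r²(cos2θ)/√u − r⁴ sin²2θ/(4u^{3/2}),  u = L² − r² sin²θ = 0.0253665 m².
Substituting r = 0.0402 m, L = 0.1598 m, θ = 18.9°: d²x/dθ² = -0.046111 m.
a = ω²·d²x/dθ² = (11.52)²·(-0.046111) = -6.1185 m/s²;  |a| = 6.1185 m/s².

6.12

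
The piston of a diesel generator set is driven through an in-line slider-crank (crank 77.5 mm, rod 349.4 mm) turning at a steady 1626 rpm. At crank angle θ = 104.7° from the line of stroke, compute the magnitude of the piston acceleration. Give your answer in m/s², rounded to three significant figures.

ω = 2π·1626/60 = 170.3 rad/s
x(θ) = r cosθ + √(L² − r² sin²θ); with ω constant, a = ω²·d²x/dθ².
d²x/dθ² = −r cosθ − r²(cos2θ)/√u − r⁴ sin²2θ/(4u^{3/2}),  u = L² − r² sin²θ = 0.116461 m².
Substituting r = 0.0775 m, L = 0.3494 m, θ = 104.7°: d²x/dθ² = +0.034945 m.
a = ω²·d²x/dθ² = (170.3)²·(+0.034945) = +1013.2 m/s²;  |a| = 1013.2 m/s².

1010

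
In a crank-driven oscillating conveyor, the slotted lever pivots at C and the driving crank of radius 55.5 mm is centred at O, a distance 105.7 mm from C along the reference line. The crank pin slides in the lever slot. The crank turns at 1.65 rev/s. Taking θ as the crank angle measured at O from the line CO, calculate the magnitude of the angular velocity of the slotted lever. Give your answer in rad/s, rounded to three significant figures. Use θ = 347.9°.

ω = 10.37 rad/s (from 1.65 rev/s).
Crank pin A relative to C: A = (d + r cosθ, r sinθ); lever angle φ = atan2(r sinθ, d + r cosθ).
Differentiating tanφ: φ̇ = rω(d cosθ + r)/(d² + r² + 2dr cosθ).
d² + r² + 2dr cosθ = |CA|² = 0.0257248 m²;  d cosθ + r = +0.15885 m.
|ω_lever| = |0.0555·10.37·+0.15885| / 0.0257248 = 3.553 rad/s.

3.55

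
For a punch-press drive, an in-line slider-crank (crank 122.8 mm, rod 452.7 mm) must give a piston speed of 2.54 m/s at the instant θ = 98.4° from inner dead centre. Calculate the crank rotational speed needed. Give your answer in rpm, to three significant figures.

208

For an in-line slider-crank, |v_piston| = rω|sinθ|·[1 + r cosθ/√(L² − r² sin²θ)].
With r = 0.1228 m, L = 0.4527 m, θ = 98.4°: the bracketed kinematic factor |dx/dθ| = 0.11649 m.
ω = v/|dx/dθ| = 2.54/0.11649 = 21.805 rad/s.
N = 60ω/(2π) = 208.23 rpm.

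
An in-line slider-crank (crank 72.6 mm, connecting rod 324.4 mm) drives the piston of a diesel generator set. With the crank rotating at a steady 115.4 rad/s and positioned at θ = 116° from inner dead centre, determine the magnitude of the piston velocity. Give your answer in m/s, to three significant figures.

6.78

ω = 115.4 rad/s
For an in-line slider-crank, x = r cosθ + √(L² − r² sin²θ), so v = −rω sinθ·[1 + r cosθ/√(L² − r² sin²θ)].
With r = 0.0726 m, L = 0.3244 m, θ = 116°: √(L² − r² sin²θ) = 0.31777 m.
v = −0.0726·115.4·0.89879·[1 + 0.0726·-0.43837/0.31777] = -6.776 m/s.
|v| = 6.776 m/s.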